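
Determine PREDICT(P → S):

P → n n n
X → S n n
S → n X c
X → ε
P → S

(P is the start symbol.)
PREDICT(P → S) = (FIRST(RHS) \ {ε}) ∪ (FOLLOW(P) if ε ∈ FIRST(RHS), i.e. RHS ⇒* ε)
FIRST(S) = { 'n' }
FIRST(S) = { 'n' }
ε ∉ FIRST(S), so FOLLOW(P) is not added.
PREDICT(P → S) = { 'n' }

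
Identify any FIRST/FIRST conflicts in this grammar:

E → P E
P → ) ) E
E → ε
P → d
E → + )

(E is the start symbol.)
FIRST sets of the non-terminals at (or reachable through a nullable prefix from) the front of some alternative:
  FIRST(P) = { ')', 'd' }

Productions for E:
  E → P E: FIRST = { ')', 'd' }
  E → ε: FIRST = { ε }
  E → + ): FIRST = { '+' }
Productions for P:
  P → ) ) E: FIRST = { ')' }
  P → d: FIRST = { 'd' }

All alternatives of each non-terminal have pairwise disjoint FIRST sets.

Answer: No FIRST/FIRST conflicts.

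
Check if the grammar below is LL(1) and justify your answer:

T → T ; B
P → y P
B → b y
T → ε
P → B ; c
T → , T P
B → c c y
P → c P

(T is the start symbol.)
No. Predict set conflict for T: { ';' }

A grammar is LL(1) if for each non-terminal N with multiple productions, the predict sets of those productions are pairwise disjoint, where PREDICT(N → α) = (FIRST(α) \ {ε}) ∪ (FOLLOW(N) if α ⇒* ε).

Relevant sets:
  FIRST(T) = { ',', ';', ε }
  FIRST(B) = { 'b', 'c' }
  FOLLOW(T) = { $, ';', 'b', 'c', 'y' }

For T:
  PREDICT(T → T ';' B) = { ',', ';' }
  PREDICT(T → ε) = { $, ';', 'b', 'c', 'y' }
  PREDICT(T → ',' T P) = { ',' }
For P:
  PREDICT(P → y P) = { 'y' }
  PREDICT(P → B ';' c) = { 'b', 'c' }
  PREDICT(P → c P) = { 'c' }
For B:
  PREDICT(B → b y) = { 'b' }
  PREDICT(B → c c y) = { 'c' }

Conflict found: Predict set conflict for T: { ';' }
The grammar is NOT LL(1).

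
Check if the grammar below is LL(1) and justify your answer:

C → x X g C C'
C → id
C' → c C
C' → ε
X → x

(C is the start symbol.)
No. Predict set conflict for C': { 'c' }

A grammar is LL(1) if for each non-terminal N with multiple productions, the predict sets of those productions are pairwise disjoint, where PREDICT(N → α) = (FIRST(α) \ {ε}) ∪ (FOLLOW(N) if α ⇒* ε).

Relevant sets:
  FOLLOW(C') = { $, 'c' }

For C:
  PREDICT(C → x X g C C') = { 'x' }
  PREDICT(C → id) = { 'id' }
For C':
  PREDICT(C' → c C) = { 'c' }
  PREDICT(C' → ε) = { $, 'c' }
X has a single production, so nothing to check there.

Conflict found: Predict set conflict for C': { 'c' }
The grammar is NOT LL(1).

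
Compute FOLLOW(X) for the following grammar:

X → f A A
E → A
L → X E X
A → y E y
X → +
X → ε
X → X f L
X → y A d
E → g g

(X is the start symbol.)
{ $, 'f', 'g', 'y' }

To compute FOLLOW(X), find every occurrence of X on a right-hand side N → α X β: add FIRST(β) \ {ε}, and if β is empty or nullable also add FOLLOW(N). Iterate to a fixed point.

X is the start symbol, so $ ∈ FOLLOW(X).
In L → X E X: X is followed by E X, add FIRST(E X) \ {ε} = { 'g', 'y' }
In L → X E X: X is at the end, add FOLLOW(L)
In X → X f L: X is followed by f L, add FIRST(f L) \ {ε} = { 'f' }

The FOLLOW sets referred to above (computed the same way, to a fixed point):
  FOLLOW(L) = { $, 'f', 'g', 'y' }

Taking the union: FOLLOW(X) = { $, 'f', 'g', 'y' }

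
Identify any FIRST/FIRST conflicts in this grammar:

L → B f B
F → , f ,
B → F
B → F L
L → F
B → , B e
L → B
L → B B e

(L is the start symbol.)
A FIRST/FIRST conflict occurs when two productions N → α and N → β for the same non-terminal have FIRST(α) ∩ FIRST(β) ≠ ∅ (with ε ∈ FIRST of a nullable right-hand side, so two nullable alternatives also conflict).

FIRST sets of the non-terminals at (or reachable through a nullable prefix from) the front of some alternative:
  FIRST(B) = { ',' }
  FIRST(F) = { ',' }

Productions for L:
  L → B f B: FIRST = { ',' }
  L → F: FIRST = { ',' }
  L → B: FIRST = { ',' }
  L → B B e: FIRST = { ',' }
Productions for B:
  B → F: FIRST = { ',' }
  B → F L: FIRST = { ',' }
  B → , B e: FIRST = { ',' }
F has only one production, so no FIRST/FIRST conflict is possible there.

Conflict for L: L → B f B and L → F
  Overlap: { ',' }
Conflict for L: L → B f B and L → B
  Overlap: { ',' }
Conflict for L: L → B f B and L → B B e
  Overlap: { ',' }
Conflict for L: L → F and L → B
  Overlap: { ',' }
Conflict for L: L → F and L → B B e
  Overlap: { ',' }
Conflict for L: L → B and L → B B e
  Overlap: { ',' }
Conflict for B: B → F and B → F L
  Overlap: { ',' }
Conflict for B: B → F and B → , B e
  Overlap: { ',' }
Conflict for B: B → F L and B → , B e
  Overlap: { ',' }

Answer: Yes. L → B f B / L → F on { ',' }; L → B f B / L → B on { ',' }; L → B f B / L → B B e on { ',' }; L → F / L → B on { ',' }; L → F / L → B B e on { ',' }; L → B / L → B B e on { ',' }; B → F / B → F L on { ',' }; B → F / B → ',' B e on { ',' }; B → F L / B → ',' B e on { ',' }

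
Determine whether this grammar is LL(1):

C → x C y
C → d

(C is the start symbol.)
Yes, the grammar is LL(1).

A grammar is LL(1) if for each non-terminal N with multiple productions, the predict sets of those productions are pairwise disjoint, where PREDICT(N → α) = (FIRST(α) \ {ε}) ∪ (FOLLOW(N) if α ⇒* ε).

For C:
  PREDICT(C → x C y) = { 'x' }
  PREDICT(C → d) = { 'd' }

All predict sets are disjoint. The grammar IS LL(1).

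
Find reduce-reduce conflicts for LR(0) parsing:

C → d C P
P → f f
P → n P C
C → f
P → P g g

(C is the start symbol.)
No reduce-reduce conflicts

Augment with C' → C and build the canonical LR(0) collection (I0 = CLOSURE({[C' → . C]}), then GOTO on every symbol after a dot until no new states appear). It has 13 states:
  I0: { [C → . d C P], [C → . f], [C' → . C] }  — shift
  I1: { [C' → C .] }  — accept
  I2: { [C → . d C P], [C → . f], [C → d . C P] }  — shift
  I3: { [C → f .] }  — reduce
  I4: { [C → d C . P], [P → . P g g], [P → . f f], [P → . n P C] }  — shift
  I5: { [C → d C P .], [P → P . g g] }  — shift, reduce
  I6: { [P → f . f] }  — shift
  I7: { [P → . P g g], [P → . f f], [P → . n P C], [P → n . P C] }  — shift
  I8: { [C → . d C P], [C → . f], [P → P . g g], [P → n P . C] }  — shift
  I9: { [P → n P C .] }  — reduce
  I10: { [P → P g . g] }  — shift
  I11: { [P → P g g .] }  — reduce
  I12: { [P → f f .] }  — reduce

No state contains more than one complete item.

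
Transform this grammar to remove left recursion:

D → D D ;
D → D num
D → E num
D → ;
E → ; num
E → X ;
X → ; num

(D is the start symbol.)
D is directly left-recursive. The standard transformation for
  A → A α₁ | ... | A α_m | β₁ | ... | β_n
is
  A  → β₁ A' | ... | β_n A'
  A' → α₁ A' | ... | α_m A' | ε

D → E num becomes D → E num D'
D → ; becomes D → ; D'
D → D D ; becomes D' → D ; D'
D → D num becomes D' → num D'
Add D' → ε

Productions for other non-terminals are unchanged:
  E → ; num
  E → X ;
  X → ; num

Resulting grammar:
D → E num D'
D → ; D'
D' → D ; D'
D' → num D'
D' → ε
E → ; num
E → X ;
X → ; num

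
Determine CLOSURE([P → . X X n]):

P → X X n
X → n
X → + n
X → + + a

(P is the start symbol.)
{ [P → . X X n], [X → . + + a], [X → . + n], [X → . n] }

To compute CLOSURE, for each item [A → α.Bβ] where B is a non-terminal, add [B → .γ] for all productions B → γ; repeat for the newly added items until nothing changes.

Start with: [P → . X X n]
  [P → . X X n] has the dot before X: add [X → . n], [X → . + n], [X → . + + a]
No further items can be added.

CLOSURE = { [P → . X X n], [X → . + + a], [X → . + n], [X → . n] }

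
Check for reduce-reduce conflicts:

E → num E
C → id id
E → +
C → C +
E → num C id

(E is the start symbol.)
Augment with E' → E and build the canonical LR(0) collection (I0 = CLOSURE({[E' → . E]}), then GOTO on every symbol after a dot until no new states appear). It has 10 states:
  I0: { [E → . +], [E → . num C id], [E → . num E], [E' → . E] }  — shift
  I1: { [E → + .] }  — reduce
  I2: { [E' → E .] }  — accept
  I3: { [C → . C +], [C → . id id], [E → . +], [E → . num C id], [E → . num E], [E → num . C id], [E → num . E] }  — shift
  I4: { [C → C . +], [E → num C . id] }  — shift
  I5: { [E → num E .] }  — reduce
  I6: { [C → id . id] }  — shift
  I7: { [C → id id .] }  — reduce
  I8: { [C → C + .] }  — reduce
  I9: { [E → num C id .] }  — reduce

No state contains more than one complete item.

Answer: No reduce-reduce conflicts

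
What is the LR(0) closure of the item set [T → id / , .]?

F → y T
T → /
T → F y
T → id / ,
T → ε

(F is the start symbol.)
Start with: [T → id / , .]
The dot is at the end, so nothing is added.

CLOSURE = { [T → id / , .] }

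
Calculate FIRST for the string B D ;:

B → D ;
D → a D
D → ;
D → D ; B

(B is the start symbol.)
FIRST sets of the non-terminals involved (from the grammar, by fixed-point iteration):
  FIRST(B) = { ';', 'a' }

To compute FIRST(B D ;), process the symbols left to right:
Symbol B is a non-terminal. Add FIRST(B) \ {ε} = { ';', 'a' }
B is not nullable (ε ∉ FIRST(B)), so stop here.
FIRST(B D ;) = { ';', 'a' }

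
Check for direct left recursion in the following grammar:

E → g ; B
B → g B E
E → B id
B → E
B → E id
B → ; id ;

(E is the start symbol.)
No direct left recursion

E → g ; B: starts with g
B → g B E: starts with g
E → B id: starts with B
B → E: starts with E
B → E id: starts with E
B → ; id ;: starts with ';'

No direct left recursion found.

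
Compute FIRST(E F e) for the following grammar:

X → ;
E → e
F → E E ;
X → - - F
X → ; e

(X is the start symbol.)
FIRST sets of the non-terminals involved (from the grammar, by fixed-point iteration):
  FIRST(E) = { 'e' }

To compute FIRST(E F e), process the symbols left to right:
Symbol E is a non-terminal. Add FIRST(E) \ {ε} = { 'e' }
E is not nullable (ε ∉ FIRST(E)), so stop here.
FIRST(E F e) = { 'e' }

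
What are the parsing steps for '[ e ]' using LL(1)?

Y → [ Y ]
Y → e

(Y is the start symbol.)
LL(1) parsing maintains a stack (initially the start symbol over $) and the input. At each step: if the stack top is a terminal, match it against the current input token; if it is a non-terminal N, replace it with the RHS of M[N, lookahead] (the unique production whose predict set contains the lookahead).

Stack is shown with the top on the left.

Stack    Input    Action
------------------------
Y $      [ e ] $  output Y → [ Y ]
[ Y ] $  [ e ] $  match '['
Y ] $    e ] $    output Y → e
e ] $    e ] $    match 'e'
] $      ] $      match ']'
$        $        accept

The string is accepted.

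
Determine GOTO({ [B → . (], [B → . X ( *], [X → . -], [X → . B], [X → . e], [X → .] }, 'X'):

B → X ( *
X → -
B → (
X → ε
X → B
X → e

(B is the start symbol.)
GOTO(I, 'X') = CLOSURE({ [A → αX.β] : [A → α.Xβ] ∈ I, X = 'X' })

Items with dot before 'X', with the dot advanced:
  [B → . X ( *] → [B → X . ( *]
Closure adds nothing (no advanced item has the dot before a non-terminal).

GOTO = { [B → X . ( *] }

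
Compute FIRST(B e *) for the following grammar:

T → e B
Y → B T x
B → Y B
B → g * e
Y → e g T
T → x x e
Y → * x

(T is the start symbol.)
FIRST sets of the non-terminals involved (from the grammar, by fixed-point iteration):
  FIRST(B) = { '*', 'e', 'g' }

To compute FIRST(B e *), process the symbols left to right:
Symbol B is a non-terminal. Add FIRST(B) \ {ε} = { '*', 'e', 'g' }
B is not nullable (ε ∉ FIRST(B)), so stop here.
FIRST(B e *) = { '*', 'e', 'g' }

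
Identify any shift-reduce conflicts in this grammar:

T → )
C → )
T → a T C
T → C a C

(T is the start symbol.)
A shift-reduce conflict occurs when an LR(0) state has both:
  - a complete (reduce) item [A → α .] (dot at the end), and
  - a shift item [B → β . c γ] (dot before a terminal).

Augment with T' → T and build the canonical LR(0) collection (I0 = CLOSURE({[T' → . T]}), then GOTO on every symbol after a dot until no new states appear). It has 10 states:
  I0: { [C → . )], [T → . )], [T → . C a C], [T → . a T C], [T' → . T] }  — shift
  I1: { [C → ) .], [T → ) .] }  — 2 reduces
  I2: { [T → C . a C] }  — shift
  I3: { [T' → T .] }  — accept
  I4: { [C → . )], [T → . )], [T → . C a C], [T → . a T C], [T → a . T C] }  — shift
  I5: { [C → . )], [T → a T . C] }  — shift
  I6: { [C → ) .] }  — reduce
  I7: { [T → a T C .] }  — reduce
  I8: { [C → . )], [T → C a . C] }  — shift
  I9: { [T → C a C .] }  — reduce

No state contains both a complete item and a shift item.

Answer: No shift-reduce conflicts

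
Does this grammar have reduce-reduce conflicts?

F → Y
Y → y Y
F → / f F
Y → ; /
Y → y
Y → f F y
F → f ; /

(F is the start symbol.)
A reduce-reduce conflict occurs when an LR(0) state has two complete items [A → α .] and [B → β .] — both call for a reduction, and with no lookahead the parser cannot choose between them.

Augment with F' → F and build the canonical LR(0) collection (I0 = CLOSURE({[F' → . F]}), then GOTO on every symbol after a dot until no new states appear). It has 16 states:
  I0: { [F → . / f F], [F → . Y], [F → . f ; /], [F' → . F], [Y → . ; /], [Y → . f F y], [Y → . y Y], [Y → . y] }  — shift
  I1: { [F → / . f F] }  — shift
  I2: { [Y → ; . /] }  — shift
  I3: { [F' → F .] }  — accept
  I4: { [F → Y .] }  — reduce
  I5: { [F → . / f F], [F → . Y], [F → . f ; /], [F → f . ; /], [Y → . ; /], [Y → . f F y], [Y → . y Y], [Y → . y], [Y → f . F y] }  — shift
  I6: { [Y → . ; /], [Y → . f F y], [Y → . y Y], [Y → . y], [Y → y . Y], [Y → y .] }  — shift, reduce
  I7: { [Y → y Y .] }  — reduce
  I8: { [F → . / f F], [F → . Y], [F → . f ; /], [Y → . ; /], [Y → . f F y], [Y → . y Y], [Y → . y], [Y → f . F y] }  — shift
  I9: { [Y → f F . y] }  — shift
  I10: { [Y → f F y .] }  — reduce
  I11: { [F → f ; . /], [Y → ; . /] }  — shift
  I12: { [F → f ; / .], [Y → ; / .] }  — 2 reduces
  I13: { [Y → ; / .] }  — reduce
  I14: { [F → . / f F], [F → . Y], [F → . f ; /], [F → / f . F], [Y → . ; /], [Y → . f F y], [Y → . y Y], [Y → . y] }  — shift
  I15: { [F → / f F .] }  — reduce

I12 contains complete items [F → f ; / .], [Y → ; / .] — reduce-reduce conflict.

Answer: Yes — I12: [F → f ; / .] vs [Y → ; / .]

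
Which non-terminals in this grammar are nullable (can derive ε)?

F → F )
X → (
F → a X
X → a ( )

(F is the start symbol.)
None

There are no ε-productions, so no non-terminal can derive ε.
No non-terminals are nullable.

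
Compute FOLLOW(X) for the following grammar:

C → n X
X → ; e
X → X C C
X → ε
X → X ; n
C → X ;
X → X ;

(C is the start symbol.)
{ $, ';', 'n' }

To compute FOLLOW(X), find every occurrence of X on a right-hand side N → α X β: add FIRST(β) \ {ε}, and if β is empty or nullable also add FOLLOW(N). Iterate to a fixed point.

In C → n X: X is at the end, add FOLLOW(C)
In X → X C C: X is followed by C C, add FIRST(C C) \ {ε} = { ';', 'n' }
In X → X ; n: X is followed by ';' n, add FIRST(';' n) \ {ε} = { ';' }
In C → X ;: X is followed by ';', add FIRST(';') \ {ε} = { ';' }
In X → X ;: X is followed by ';', add FIRST(';') \ {ε} = { ';' }

The FOLLOW sets referred to above (computed the same way, to a fixed point):
  FOLLOW(C) = { $, ';', 'n' }

Taking the union: FOLLOW(X) = { $, ';', 'n' }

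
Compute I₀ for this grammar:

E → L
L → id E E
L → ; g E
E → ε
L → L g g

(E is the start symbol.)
{ [E → . L], [E → .], [E' → . E], [L → . ; g E], [L → . L g g], [L → . id E E] }

First, augment the grammar with E' → E
I₀ = CLOSURE({ [E' → . E] }):
  [E' → . E] has the dot before E: add [E → . L], [E → .]
  [E → . L] has the dot before L: add [L → . id E E], [L → . ; g E], [L → . L g g]
No further items can be added.

I₀ = { [E → . L], [E → .], [E' → . E], [L → . ; g E], [L → . L g g], [L → . id E E] }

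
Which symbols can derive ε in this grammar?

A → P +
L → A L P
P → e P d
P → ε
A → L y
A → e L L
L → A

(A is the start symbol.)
A non-terminal is nullable if it can derive ε (the empty string): either it has an ε-production, or it has a production whose right-hand side consists entirely of nullable non-terminals.

ε-productions: P → ε
So P is immediately nullable.
No further non-terminal can be added: every production for the remaining non-terminals contains a terminal or a non-nullable non-terminal.
Nullable = { 'P' }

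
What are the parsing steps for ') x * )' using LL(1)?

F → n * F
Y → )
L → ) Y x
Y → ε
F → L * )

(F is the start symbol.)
LL(1) parsing maintains a stack (initially the start symbol over $) and the input. At each step: if the stack top is a terminal, match it against the current input token; if it is a non-terminal N, replace it with the RHS of M[N, lookahead] (the unique production whose predict set contains the lookahead).

Stack is shown with the top on the left.

Stack        Input      Action
------------------------------
F $          ) x * ) $  output F → L * )
L * ) $      ) x * ) $  output L → ) Y x
) Y x * ) $  ) x * ) $  match ')'
Y x * ) $    x * ) $    output Y → ε
x * ) $      x * ) $    match 'x'
* ) $        * ) $      match '*'
) $          ) $        match ')'
$            $          accept

The string is accepted.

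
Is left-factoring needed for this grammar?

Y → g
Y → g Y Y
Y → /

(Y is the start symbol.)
Yes, Y has productions with common prefix 'g'

Left-factoring is needed when two productions for the same non-terminal
share a common prefix on the right-hand side.

Productions for Y:
  Y → g
  Y → g Y Y
  Y → /

Found common prefix 'g' in productions for Y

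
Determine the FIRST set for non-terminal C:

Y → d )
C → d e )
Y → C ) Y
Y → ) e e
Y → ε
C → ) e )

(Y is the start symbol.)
{ ')', 'd' }

To compute FIRST(C), examine every production with C on the left-hand side, reading each right-hand side left to right until a non-nullable symbol is reached.

From C → d e ):
  - d is a terminal: add 'd' and stop
From C → ) e ):
  - ')' is a terminal: add ')' and stop

Collecting: FIRST(C) = { ')', 'd' }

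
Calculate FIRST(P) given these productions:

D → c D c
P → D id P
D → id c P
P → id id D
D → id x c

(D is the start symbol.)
{ 'c', 'id' }

FIRST sets of the other non-terminals involved (by the same procedure, iterated to a fixed point):
  FIRST(D) = { 'c', 'id' }

From P → D id P:
  - D is a non-terminal: add FIRST(D) \ {ε} = { 'c', 'id' }
    D is not nullable, so stop
From P → id id D:
  - id is a terminal: add 'id' and stop

Collecting: FIRST(P) = { 'c', 'id' }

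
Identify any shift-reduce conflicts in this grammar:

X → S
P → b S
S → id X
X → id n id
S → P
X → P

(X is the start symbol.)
Augment with X' → X and build the canonical LR(0) collection (I0 = CLOSURE({[X' → . X]}), then GOTO on every symbol after a dot until no new states appear). It has 12 states:
  I0: { [P → . b S], [S → . P], [S → . id X], [X → . P], [X → . S], [X → . id n id], [X' → . X] }  — shift
  I1: { [S → P .], [X → P .] }  — 2 reduces
  I2: { [X → S .] }  — reduce
  I3: { [X' → X .] }  — accept
  I4: { [P → . b S], [P → b . S], [S → . P], [S → . id X] }  — shift
  I5: { [P → . b S], [S → . P], [S → . id X], [S → id . X], [X → . P], [X → . S], [X → . id n id], [X → id . n id] }  — shift
  I6: { [S → id X .] }  — reduce
  I7: { [X → id n . id] }  — shift
  I8: { [X → id n id .] }  — reduce
  I9: { [S → P .] }  — reduce
  I10: { [P → b S .] }  — reduce
  I11: { [P → . b S], [S → . P], [S → . id X], [S → id . X], [X → . P], [X → . S], [X → . id n id] }  — shift

No state contains both a complete item and a shift item.

Answer: No shift-reduce conflicts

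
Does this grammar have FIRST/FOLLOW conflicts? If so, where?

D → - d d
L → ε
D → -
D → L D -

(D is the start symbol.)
No FIRST/FOLLOW conflicts.

A FIRST/FOLLOW conflict occurs when a non-terminal N has a nullable alternative N → β (β ⇒* ε) and another alternative N → α with FIRST(α) ∩ FOLLOW(N) ≠ ∅: on such a lookahead the parser cannot decide between expanding α and letting N vanish via β.

Nullable non-terminals: L.
L has a nullable alternative but only one production, so nothing to check.

D has no nullable alternative, so no FIRST/FOLLOW check is needed there.

No FIRST/FOLLOW conflicts found.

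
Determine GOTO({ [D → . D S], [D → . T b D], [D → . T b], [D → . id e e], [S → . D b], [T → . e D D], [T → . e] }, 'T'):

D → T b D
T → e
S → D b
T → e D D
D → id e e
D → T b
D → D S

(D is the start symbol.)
{ [D → T . b D], [D → T . b] }

GOTO(I, 'T') = CLOSURE({ [A → αX.β] : [A → α.Xβ] ∈ I, X = 'T' })

Items with dot before 'T', with the dot advanced:
  [D → . T b] → [D → T . b]
  [D → . T b D] → [D → T . b D]
Closure adds nothing (no advanced item has the dot before a non-terminal).

GOTO = { [D → T . b D], [D → T . b] }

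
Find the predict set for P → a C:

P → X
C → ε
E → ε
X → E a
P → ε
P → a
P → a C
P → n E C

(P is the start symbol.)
{ 'a' }

PREDICT(P → a C) = (FIRST(RHS) \ {ε}) ∪ (FOLLOW(P) if ε ∈ FIRST(RHS), i.e. RHS ⇒* ε)
FIRST(a C) = { 'a' }
ε ∉ FIRST(a C), so FOLLOW(P) is not added.
PREDICT(P → a C) = { 'a' }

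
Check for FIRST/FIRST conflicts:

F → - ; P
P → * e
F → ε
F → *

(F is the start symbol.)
No FIRST/FIRST conflicts.

A FIRST/FIRST conflict occurs when two productions N → α and N → β for the same non-terminal have FIRST(α) ∩ FIRST(β) ≠ ∅ (with ε ∈ FIRST of a nullable right-hand side, so two nullable alternatives also conflict).

Productions for F:
  F → - ; P: FIRST = { '-' }
  F → ε: FIRST = { ε }
  F → *: FIRST = { '*' }
P has only one production, so no FIRST/FIRST conflict is possible there.

All alternatives of each non-terminal have pairwise disjoint FIRST sets.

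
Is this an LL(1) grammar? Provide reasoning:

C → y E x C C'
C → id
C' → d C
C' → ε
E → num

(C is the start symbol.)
No. Predict set conflict for C': { 'd' }

A grammar is LL(1) if for each non-terminal N with multiple productions, the predict sets of those productions are pairwise disjoint, where PREDICT(N → α) = (FIRST(α) \ {ε}) ∪ (FOLLOW(N) if α ⇒* ε).

Relevant sets:
  FOLLOW(C') = { $, 'd' }

For C:
  PREDICT(C → y E x C C') = { 'y' }
  PREDICT(C → id) = { 'id' }
For C':
  PREDICT(C' → d C) = { 'd' }
  PREDICT(C' → ε) = { $, 'd' }
E has a single production, so nothing to check there.

Conflict found: Predict set conflict for C': { 'd' }
The grammar is NOT LL(1).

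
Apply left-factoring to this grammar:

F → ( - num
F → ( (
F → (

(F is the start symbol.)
F → ( F'
F' → - num
F' → (
F' → ε

Left-factoring transforms A → αβ₁ | αβ₂ into A → αA' and A' → β₁ | β₂
(α is the longest common prefix among the alternatives). Repeat until
no nonterminal has two alternatives with a common prefix.

Round 1: F has alternatives sharing prefix '('. Introduce F': F → ( F'
  Add: F' → - num
  Add: F' → (
  Add: F' → ε

No remaining common prefixes — done.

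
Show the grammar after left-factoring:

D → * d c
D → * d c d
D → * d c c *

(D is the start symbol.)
Left-factoring transforms A → αβ₁ | αβ₂ into A → αA' and A' → β₁ | β₂
(α is the longest common prefix among the alternatives). Repeat until
no nonterminal has two alternatives with a common prefix.

Round 1: D has alternatives sharing prefix '* d c'. Introduce D': D → * d c D'
  Add: D' → ε
  Add: D' → d
  Add: D' → c *

No remaining common prefixes — done.

Resulting grammar:
D → * d c D'
D' → ε
D' → d
D' → c *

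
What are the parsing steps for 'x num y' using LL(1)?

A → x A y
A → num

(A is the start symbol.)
LL(1) parsing maintains a stack (initially the start symbol over $) and the input. At each step: if the stack top is a terminal, match it against the current input token; if it is a non-terminal N, replace it with the RHS of M[N, lookahead] (the unique production whose predict set contains the lookahead).

Stack is shown with the top on the left.

Stack    Input      Action
--------------------------
A $      x num y $  output A → x A y
x A y $  x num y $  match 'x'
A y $    num y $    output A → num
num y $  num y $    match 'num'
y $      y $        match 'y'
$        $          accept

The string is accepted.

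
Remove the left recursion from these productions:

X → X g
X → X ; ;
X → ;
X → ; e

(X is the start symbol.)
X is directly left-recursive. The standard transformation for
  A → A α₁ | ... | A α_m | β₁ | ... | β_n
is
  A  → β₁ A' | ... | β_n A'
  A' → α₁ A' | ... | α_m A' | ε

X → ; becomes X → ; X'
X → ; e becomes X → ; e X'
X → X g becomes X' → g X'
X → X ; ; becomes X' → ; ; X'
Add X' → ε

Resulting grammar:
X → ; X'
X → ; e X'
X' → g X'
X' → ; ; X'
X' → ε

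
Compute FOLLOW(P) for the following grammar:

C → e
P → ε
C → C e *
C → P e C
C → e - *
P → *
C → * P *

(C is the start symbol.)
{ '*', 'e' }

In C → P e C: P is followed by e C, add FIRST(e C) \ {ε} = { 'e' }
In C → * P *: P is followed by '*', add FIRST('*') \ {ε} = { '*' }

Taking the union: FOLLOW(P) = { '*', 'e' }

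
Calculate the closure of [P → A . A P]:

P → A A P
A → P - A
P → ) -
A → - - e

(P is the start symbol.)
{ [A → . - - e], [A → . P - A], [P → . ) -], [P → . A A P], [P → A . A P] }

Start with: [P → A . A P]
  [P → A . A P] has the dot before A: add [A → . P - A], [A → . - - e]
  [A → . P - A] has the dot before P: add [P → . A A P], [P → . ) -]
No further items can be added.

CLOSURE = { [A → . - - e], [A → . P - A], [P → . ) -], [P → . A A P], [P → A . A P] }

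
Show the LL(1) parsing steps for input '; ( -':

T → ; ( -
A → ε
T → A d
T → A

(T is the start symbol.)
LL(1) parsing maintains a stack (initially the start symbol over $) and the input. At each step: if the stack top is a terminal, match it against the current input token; if it is a non-terminal N, replace it with the RHS of M[N, lookahead] (the unique production whose predict set contains the lookahead).

Stack is shown with the top on the left.

Stack    Input    Action
------------------------
T $      ; ( - $  output T → ; ( -
; ( - $  ; ( - $  match ';'
( - $    ( - $    match '('
- $      - $      match '-'
$        $        accept

The string is accepted.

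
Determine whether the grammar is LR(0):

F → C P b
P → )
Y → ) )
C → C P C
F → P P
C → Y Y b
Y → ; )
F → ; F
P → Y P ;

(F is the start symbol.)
No. Shift-reduce conflict between [P → ) .] and [Y → ) . )]

A grammar is LR(0) if no state in the canonical LR(0) collection has:
  - both a shift item (dot before a terminal) and a complete item (shift-reduce conflict), or
  - two or more complete items (reduce-reduce conflict; the accept item [F' → F .] counts as a complete item here).

Augment with F' → F and build the canonical LR(0) collection (I0 = CLOSURE({[F' → . F]}), then GOTO on every symbol after a dot until no new states appear). It has 25 states:
  I0: { [C → . C P C], [C → . Y Y b], [F → . ; F], [F → . C P b], [F → . P P], [F' → . F], [P → . )], [P → . Y P ;], [Y → . ) )], [Y → . ; )] }  — shift
  I1: { [P → ) .], [Y → ) . )] }  — shift, reduce
  I2: { [C → . C P C], [C → . Y Y b], [F → . ; F], [F → . C P b], [F → . P P], [F → ; . F], [P → . )], [P → . Y P ;], [Y → . ) )], [Y → . ; )], [Y → ; . )] }  — shift
  I3: { [C → C . P C], [F → C . P b], [P → . )], [P → . Y P ;], [Y → . ) )], [Y → . ; )] }  — shift
  I4: { [F' → F .] }  — accept
  I5: { [F → P . P], [P → . )], [P → . Y P ;], [Y → . ) )], [Y → . ; )] }  — shift
  I6: { [C → Y . Y b], [P → . )], [P → . Y P ;], [P → Y . P ;], [Y → . ) )], [Y → . ; )] }  — shift
  I7: { [Y → ; . )] }  — shift
  I8: { [P → Y P . ;] }  — shift
  I9: { [C → Y Y . b], [P → . )], [P → . Y P ;], [P → Y . P ;], [Y → . ) )], [Y → . ; )] }  — shift
  I10: { [P → . )], [P → . Y P ;], [P → Y . P ;], [Y → . ) )], [Y → . ; )] }  — shift
  I11: { [C → Y Y b .] }  — reduce
  I12: { [P → Y P ; .] }  — reduce
  I13: { [Y → ; ) .] }  — reduce
  I14: { [F → P P .] }  — reduce
  I15: { [C → . C P C], [C → . Y Y b], [C → C P . C], [F → C P . b], [Y → . ) )], [Y → . ; )] }  — shift
  I16: { [Y → ) . )] }  — shift
  I17: { [C → C . P C], [C → C P C .], [P → . )], [P → . Y P ;], [Y → . ) )], [Y → . ; )] }  — shift, reduce
  I18: { [C → Y . Y b], [Y → . ) )], [Y → . ; )] }  — shift
  I19: { [F → C P b .] }  — reduce
  I20: { [C → Y Y . b] }  — shift
  I21: { [C → . C P C], [C → . Y Y b], [C → C P . C], [Y → . ) )], [Y → . ; )] }  — shift
  I22: { [Y → ) ) .] }  — reduce
  I23: { [P → ) .], [Y → ) . )], [Y → ; ) .] }  — shift, 2 reduces
  I24: { [F → ; F .] }  — reduce

Conflict in state I1:
  Shift-reduce conflict between [P → ) .] and [Y → ) . )]
So the grammar is NOT LR(0).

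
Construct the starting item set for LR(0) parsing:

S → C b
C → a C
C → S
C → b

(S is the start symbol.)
{ [C → . S], [C → . a C], [C → . b], [S → . C b], [S' → . S] }

First, augment the grammar with S' → S
I₀ = CLOSURE({ [S' → . S] }):
  [S' → . S] has the dot before S: add [S → . C b]
  [S → . C b] has the dot before C: add [C → . a C], [C → . S], [C → . b]
No further items can be added.

I₀ = { [C → . S], [C → . a C], [C → . b], [S → . C b], [S' → . S] }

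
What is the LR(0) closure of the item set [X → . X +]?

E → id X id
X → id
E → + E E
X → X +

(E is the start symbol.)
{ [X → . X +], [X → . id] }

Start with: [X → . X +]
  [X → . X +] has the dot before X: add [X → . id]
No further items can be added.

CLOSURE = { [X → . X +], [X → . id] }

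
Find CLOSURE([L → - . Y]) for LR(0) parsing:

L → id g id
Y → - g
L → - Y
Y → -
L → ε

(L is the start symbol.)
Start with: [L → - . Y]
  [L → - . Y] has the dot before Y: add [Y → . - g], [Y → . -]
No further items can be added.

CLOSURE = { [L → - . Y], [Y → . - g], [Y → . -] }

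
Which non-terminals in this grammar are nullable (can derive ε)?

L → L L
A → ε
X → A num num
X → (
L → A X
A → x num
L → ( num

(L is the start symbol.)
{ 'A' }

A non-terminal is nullable if it can derive ε (the empty string): either it has an ε-production, or it has a production whose right-hand side consists entirely of nullable non-terminals.

ε-productions: A → ε
So A is immediately nullable.
No further non-terminal can be added: every production for the remaining non-terminals contains a terminal or a non-nullable non-terminal.
Nullable = { 'A' }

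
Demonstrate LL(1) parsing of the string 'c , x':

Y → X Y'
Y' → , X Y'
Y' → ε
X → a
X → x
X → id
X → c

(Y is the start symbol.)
LL(1) parsing maintains a stack (initially the start symbol over $) and the input. At each step: if the stack top is a terminal, match it against the current input token; if it is a non-terminal N, replace it with the RHS of M[N, lookahead] (the unique production whose predict set contains the lookahead).

Stack is shown with the top on the left.

Stack     Input    Action
-------------------------
Y $       c , x $  output Y → X Y'
X Y' $    c , x $  output X → c
c Y' $    c , x $  match 'c'
Y' $      , x $    output Y' → , X Y'
, X Y' $  , x $    match ','
X Y' $    x $      output X → x
x Y' $    x $      match 'x'
Y' $      $        output Y' → ε
$         $        accept

The string is accepted.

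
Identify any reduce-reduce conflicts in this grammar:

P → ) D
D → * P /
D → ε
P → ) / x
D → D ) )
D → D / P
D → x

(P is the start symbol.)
No reduce-reduce conflicts

Augment with P' → P and build the canonical LR(0) collection (I0 = CLOSURE({[P' → . P]}), then GOTO on every symbol after a dot until no new states appear). It has 14 states:
  I0: { [P → . ) / x], [P → . ) D], [P' → . P] }  — shift
  I1: { [D → . * P /], [D → . D ) )], [D → . D / P], [D → . x], [D → .], [P → ) . / x], [P → ) . D] }  — shift, reduce
  I2: { [P' → P .] }  — accept
  I3: { [D → * . P /], [P → . ) / x], [P → . ) D] }  — shift
  I4: { [P → ) / . x] }  — shift
  I5: { [D → D . ) )], [D → D . / P], [P → ) D .] }  — shift, reduce
  I6: { [D → x .] }  — reduce
  I7: { [D → D ) . )] }  — shift
  I8: { [D → D / . P], [P → . ) / x], [P → . ) D] }  — shift
  I9: { [D → D / P .] }  — reduce
  I10: { [D → D ) ) .] }  — reduce
  I11: { [P → ) / x .] }  — reduce
  I12: { [D → * P . /] }  — shift
  I13: { [D → * P / .] }  — reduce

No state contains more than one complete item.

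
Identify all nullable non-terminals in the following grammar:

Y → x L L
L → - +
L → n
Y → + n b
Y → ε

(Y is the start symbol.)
{ 'Y' }

ε-productions: Y → ε
So Y is immediately nullable.
No further non-terminal can be added: every production for the remaining non-terminals contains a terminal or a non-nullable non-terminal.
Nullable = { 'Y' }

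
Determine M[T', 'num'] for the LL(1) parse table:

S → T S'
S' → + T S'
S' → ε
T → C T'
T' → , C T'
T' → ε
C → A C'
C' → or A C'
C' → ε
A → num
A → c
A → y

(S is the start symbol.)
To find M[T', 'num'], we find productions for T' where 'num' is in the predict set (PREDICT(N → α) = (FIRST(α) \ {ε}) ∪ (FOLLOW(N) if α ⇒* ε)).

Relevant sets:
  FOLLOW(T') = { $, '+' }

T' → , C T': PREDICT = { ',' }
T' → ε: PREDICT = { $, '+' }

M[T', 'num'] is empty (no production applies)

Answer: Empty (error entry)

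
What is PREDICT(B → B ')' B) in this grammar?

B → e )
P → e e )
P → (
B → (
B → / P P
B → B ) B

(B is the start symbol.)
PREDICT(B → B ')' B) = (FIRST(RHS) \ {ε}) ∪ (FOLLOW(B) if ε ∈ FIRST(RHS), i.e. RHS ⇒* ε)
FIRST(B) = { '(', '/', 'e' }
FIRST(B ')' B) = { '(', '/', 'e' }
ε ∉ FIRST(B ')' B), so FOLLOW(B) is not added.
PREDICT(B → B ')' B) = { '(', '/', 'e' }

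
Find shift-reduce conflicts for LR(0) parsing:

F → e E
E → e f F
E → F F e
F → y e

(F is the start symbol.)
No shift-reduce conflicts

Augment with F' → F and build the canonical LR(0) collection (I0 = CLOSURE({[F' → . F]}), then GOTO on every symbol after a dot until no new states appear). It has 12 states:
  I0: { [F → . e E], [F → . y e], [F' → . F] }  — shift
  I1: { [F' → F .] }  — accept
  I2: { [E → . F F e], [E → . e f F], [F → . e E], [F → . y e], [F → e . E] }  — shift
  I3: { [F → y . e] }  — shift
  I4: { [F → y e .] }  — reduce
  I5: { [F → e E .] }  — reduce
  I6: { [E → F . F e], [F → . e E], [F → . y e] }  — shift
  I7: { [E → . F F e], [E → . e f F], [E → e . f F], [F → . e E], [F → . y e], [F → e . E] }  — shift
  I8: { [E → e f . F], [F → . e E], [F → . y e] }  — shift
  I9: { [E → e f F .] }  — reduce
  I10: { [E → F F . e] }  — shift
  I11: { [E → F F e .] }  — reduce

No state contains both a complete item and a shift item.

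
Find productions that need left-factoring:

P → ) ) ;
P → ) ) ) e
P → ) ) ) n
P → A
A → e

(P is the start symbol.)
Left-factoring is needed when two productions for the same non-terminal
share a common prefix on the right-hand side.

Productions for P:
  P → ) ) ;
  P → ) ) ) e
  P → ) ) ) n
  P → A

Found common prefix ') )' in productions for P

Answer: Yes, P has productions with common prefix ') )'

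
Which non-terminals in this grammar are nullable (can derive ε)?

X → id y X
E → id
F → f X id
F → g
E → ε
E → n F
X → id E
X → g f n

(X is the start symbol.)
ε-productions: E → ε
So E is immediately nullable.
No further non-terminal can be added: every production for the remaining non-terminals contains a terminal or a non-nullable non-terminal.
Nullable = { 'E' }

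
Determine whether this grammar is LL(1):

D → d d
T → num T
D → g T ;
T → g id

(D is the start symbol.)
A grammar is LL(1) if for each non-terminal N with multiple productions, the predict sets of those productions are pairwise disjoint, where PREDICT(N → α) = (FIRST(α) \ {ε}) ∪ (FOLLOW(N) if α ⇒* ε).

For D:
  PREDICT(D → d d) = { 'd' }
  PREDICT(D → g T ';') = { 'g' }
For T:
  PREDICT(T → num T) = { 'num' }
  PREDICT(T → g id) = { 'g' }

All predict sets are disjoint. The grammar IS LL(1).

Answer: Yes, the grammar is LL(1).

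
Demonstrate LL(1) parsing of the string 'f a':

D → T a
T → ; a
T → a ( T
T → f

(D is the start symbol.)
LL(1) parsing maintains a stack (initially the start symbol over $) and the input. At each step: if the stack top is a terminal, match it against the current input token; if it is a non-terminal N, replace it with the RHS of M[N, lookahead] (the unique production whose predict set contains the lookahead).

Stack is shown with the top on the left.

Stack  Input  Action
--------------------
D $    f a $  output D → T a
T a $  f a $  output T → f
f a $  f a $  match 'f'
a $    a $    match 'a'
$      $      accept

The string is accepted.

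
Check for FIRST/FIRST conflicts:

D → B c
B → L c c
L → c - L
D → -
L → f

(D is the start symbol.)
FIRST sets of the non-terminals at (or reachable through a nullable prefix from) the front of some alternative:
  FIRST(B) = { 'c', 'f' }

Productions for D:
  D → B c: FIRST = { 'c', 'f' }
  D → -: FIRST = { '-' }
Productions for L:
  L → c - L: FIRST = { 'c' }
  L → f: FIRST = { 'f' }
B has only one production, so no FIRST/FIRST conflict is possible there.

All alternatives of each non-terminal have pairwise disjoint FIRST sets.

Answer: No FIRST/FIRST conflicts.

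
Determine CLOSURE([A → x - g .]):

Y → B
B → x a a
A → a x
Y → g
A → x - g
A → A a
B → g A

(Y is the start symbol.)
{ [A → x - g .] }

To compute CLOSURE, for each item [A → α.Bβ] where B is a non-terminal, add [B → .γ] for all productions B → γ; repeat for the newly added items until nothing changes.

Start with: [A → x - g .]
The dot is at the end, so nothing is added.

CLOSURE = { [A → x - g .] }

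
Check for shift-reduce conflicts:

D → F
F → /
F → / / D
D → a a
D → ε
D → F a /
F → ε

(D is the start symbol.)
Augment with D' → D and build the canonical LR(0) collection (I0 = CLOSURE({[D' → . D]}), then GOTO on every symbol after a dot until no new states appear). It has 10 states:
  I0: { [D → . F a /], [D → . F], [D → . a a], [D → .], [D' → . D], [F → . / / D], [F → . /], [F → .] }  — shift, 2 reduces
  I1: { [F → / . / D], [F → / .] }  — shift, reduce
  I2: { [D' → D .] }  — accept
  I3: { [D → F . a /], [D → F .] }  — shift, reduce
  I4: { [D → a . a] }  — shift
  I5: { [D → a a .] }  — reduce
  I6: { [D → F a . /] }  — shift
  I7: { [D → F a / .] }  — reduce
  I8: { [D → . F a /], [D → . F], [D → . a a], [D → .], [F → . / / D], [F → . /], [F → .], [F → / / . D] }  — shift, 2 reduces
  I9: { [F → / / D .] }  — reduce

I0 contains reduce items [D → .], [F → .] and shift items [D → . a a], [F → . /], [F → . / / D] — shift-reduce conflict.
I1 contains reduce item [F → / .] and shift item [F → / . / D] — shift-reduce conflict.
I3 contains reduce item [D → F .] and shift item [D → F . a /] — shift-reduce conflict.
I8 contains reduce items [D → .], [F → .] and shift items [D → . a a], [F → . /], [F → . / / D] — shift-reduce conflict.

Answer: Yes — I0: [D → .] vs [D → . a a]; I1: [F → / .] vs [F → / . / D]; I3: [D → F .] vs [D → F . a /]; I8: [D → .] vs [D → . a a]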